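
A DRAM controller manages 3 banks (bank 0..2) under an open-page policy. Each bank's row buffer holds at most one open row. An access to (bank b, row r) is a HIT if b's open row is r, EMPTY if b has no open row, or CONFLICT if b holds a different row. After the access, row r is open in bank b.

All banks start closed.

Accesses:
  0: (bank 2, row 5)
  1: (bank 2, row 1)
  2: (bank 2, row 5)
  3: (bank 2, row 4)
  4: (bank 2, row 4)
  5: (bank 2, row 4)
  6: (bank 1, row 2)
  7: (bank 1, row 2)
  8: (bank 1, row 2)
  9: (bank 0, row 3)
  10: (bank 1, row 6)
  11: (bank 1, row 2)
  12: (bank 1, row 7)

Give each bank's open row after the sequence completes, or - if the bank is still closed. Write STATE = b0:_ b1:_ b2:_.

0: bank 2 row 5 — prev None → EMPTY
1: bank 2 row 1 — prev 5 → CONFLICT
2: bank 2 row 5 — prev 1 → CONFLICT
3: bank 2 row 4 — prev 5 → CONFLICT
4: bank 2 row 4 — prev 4 → HIT
5: bank 2 row 4 — prev 4 → HIT
6: bank 1 row 2 — prev None → EMPTY
7: bank 1 row 2 — prev 2 → HIT
8: bank 1 row 2 — prev 2 → HIT
9: bank 0 row 3 — prev None → EMPTY
10: bank 1 row 6 — prev 2 → CONFLICT
11: bank 1 row 2 — prev 6 → CONFLICT
12: bank 1 row 7 — prev 2 → CONFLICT

STATE = b0:3 b1:7 b2:4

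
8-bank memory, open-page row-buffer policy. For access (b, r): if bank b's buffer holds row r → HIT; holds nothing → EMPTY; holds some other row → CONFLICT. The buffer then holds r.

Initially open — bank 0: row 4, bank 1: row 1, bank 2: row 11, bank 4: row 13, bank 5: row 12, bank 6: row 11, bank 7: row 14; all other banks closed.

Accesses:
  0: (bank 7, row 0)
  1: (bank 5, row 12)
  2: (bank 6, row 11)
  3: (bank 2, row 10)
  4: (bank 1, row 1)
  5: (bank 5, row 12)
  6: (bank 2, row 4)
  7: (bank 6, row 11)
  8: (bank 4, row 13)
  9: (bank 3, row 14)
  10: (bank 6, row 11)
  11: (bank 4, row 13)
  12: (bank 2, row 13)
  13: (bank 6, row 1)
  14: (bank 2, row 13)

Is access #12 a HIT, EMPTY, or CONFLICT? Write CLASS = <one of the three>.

CLASS = CONFLICT

  [0] b7 r0: had r14 ⇒ C
  [1] b5 r12: had r12 ⇒ H
  [2] b6 r11: had r11 ⇒ H
  [3] b2 r10: had r11 ⇒ C
  [4] b1 r1: had r1 ⇒ H
  [5] b5 r12: had r12 ⇒ H
  [6] b2 r4: had r10 ⇒ C
  [7] b6 r11: had r11 ⇒ H
  [8] b4 r13: had r13 ⇒ H
  [9] b3 r14: no row ⇒ E
  [10] b6 r11: had r11 ⇒ H
  [11] b4 r13: had r13 ⇒ H
  [12] b2 r13: had r4 ⇒ C
  [13] b6 r1: had r11 ⇒ C
  [14] b2 r13: had r13 ⇒ H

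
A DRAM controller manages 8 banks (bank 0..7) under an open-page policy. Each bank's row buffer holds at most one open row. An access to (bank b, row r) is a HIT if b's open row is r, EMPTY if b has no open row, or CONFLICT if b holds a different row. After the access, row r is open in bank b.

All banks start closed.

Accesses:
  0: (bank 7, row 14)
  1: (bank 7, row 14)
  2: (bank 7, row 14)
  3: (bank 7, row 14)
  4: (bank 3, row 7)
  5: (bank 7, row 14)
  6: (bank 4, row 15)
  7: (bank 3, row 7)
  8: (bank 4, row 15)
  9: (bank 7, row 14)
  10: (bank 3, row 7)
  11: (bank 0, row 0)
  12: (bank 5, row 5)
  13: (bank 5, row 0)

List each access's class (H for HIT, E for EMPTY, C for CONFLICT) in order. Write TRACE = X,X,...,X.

TRACE = E,H,H,H,E,H,E,H,H,H,H,E,E,C

#0 (7,14) E
#1 (7,14) H  (was 14)
#2 (7,14) H  (was 14)
#3 (7,14) H  (was 14)
#4 (3,7) E
#5 (7,14) H  (was 14)
#6 (4,15) E
#7 (3,7) H  (was 7)
#8 (4,15) H  (was 15)
#9 (7,14) H  (was 14)
#10 (3,7) H  (was 7)
#11 (0,0) E
#12 (5,5) E
#13 (5,0) C  (was 5)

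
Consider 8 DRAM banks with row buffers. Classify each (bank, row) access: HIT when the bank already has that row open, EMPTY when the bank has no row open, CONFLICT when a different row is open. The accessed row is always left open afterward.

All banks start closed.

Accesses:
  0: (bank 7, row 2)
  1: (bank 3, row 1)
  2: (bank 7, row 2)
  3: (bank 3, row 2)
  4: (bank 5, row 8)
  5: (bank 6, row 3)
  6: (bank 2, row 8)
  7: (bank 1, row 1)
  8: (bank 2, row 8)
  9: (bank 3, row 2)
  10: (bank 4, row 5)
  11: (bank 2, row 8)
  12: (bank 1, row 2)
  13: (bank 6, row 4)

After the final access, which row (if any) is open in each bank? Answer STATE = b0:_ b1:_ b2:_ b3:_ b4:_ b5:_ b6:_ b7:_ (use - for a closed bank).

#0 (7,2) E
#1 (3,1) E
#2 (7,2) H  (was 2)
#3 (3,2) C  (was 1)
#4 (5,8) E
#5 (6,3) E
#6 (2,8) E
#7 (1,1) E
#8 (2,8) H  (was 8)
#9 (3,2) H  (was 2)
#10 (4,5) E
#11 (2,8) H  (was 8)
#12 (1,2) C  (was 1)
#13 (6,4) C  (was 3)

STATE = b0:- b1:2 b2:8 b3:2 b4:5 b5:8 b6:4 b7:2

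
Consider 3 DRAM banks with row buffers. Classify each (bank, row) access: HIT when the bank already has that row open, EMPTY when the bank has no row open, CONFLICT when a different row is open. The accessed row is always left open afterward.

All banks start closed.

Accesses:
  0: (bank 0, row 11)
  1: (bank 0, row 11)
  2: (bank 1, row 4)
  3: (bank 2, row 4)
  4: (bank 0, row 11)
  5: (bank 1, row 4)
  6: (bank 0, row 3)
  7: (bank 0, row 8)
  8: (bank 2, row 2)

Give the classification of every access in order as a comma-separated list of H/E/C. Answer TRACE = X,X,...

0: bank 0 row 11 — prev None → EMPTY
1: bank 0 row 11 — prev 11 → HIT
2: bank 1 row 4 — prev None → EMPTY
3: bank 2 row 4 — prev None → EMPTY
4: bank 0 row 11 — prev 11 → HIT
5: bank 1 row 4 — prev 4 → HIT
6: bank 0 row 3 — prev 11 → CONFLICT
7: bank 0 row 8 — prev 3 → CONFLICT
8: bank 2 row 2 — prev 4 → CONFLICT

TRACE = E,H,E,E,H,H,C,C,C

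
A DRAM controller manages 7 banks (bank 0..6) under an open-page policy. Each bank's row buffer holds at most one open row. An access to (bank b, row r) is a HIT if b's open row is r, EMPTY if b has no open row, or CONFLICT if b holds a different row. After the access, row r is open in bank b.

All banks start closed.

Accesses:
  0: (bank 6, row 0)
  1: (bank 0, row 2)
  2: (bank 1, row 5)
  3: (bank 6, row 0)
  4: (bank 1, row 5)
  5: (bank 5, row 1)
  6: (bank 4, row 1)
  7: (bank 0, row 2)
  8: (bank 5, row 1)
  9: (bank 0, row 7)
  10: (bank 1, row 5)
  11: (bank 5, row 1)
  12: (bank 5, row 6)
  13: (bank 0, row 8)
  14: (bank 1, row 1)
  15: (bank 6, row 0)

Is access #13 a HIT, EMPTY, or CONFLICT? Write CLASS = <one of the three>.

#0 (6,0) E
#1 (0,2) E
#2 (1,5) E
#3 (6,0) H  (was 0)
#4 (1,5) H  (was 5)
#5 (5,1) E
#6 (4,1) E
#7 (0,2) H  (was 2)
#8 (5,1) H  (was 1)
#9 (0,7) C  (was 2)
#10 (1,5) H  (was 5)
#11 (5,1) H  (was 1)
#12 (5,6) C  (was 1)
#13 (0,8) C  (was 7)
#14 (1,1) C  (was 5)
#15 (6,0) H  (was 0)

CLASS = CONFLICT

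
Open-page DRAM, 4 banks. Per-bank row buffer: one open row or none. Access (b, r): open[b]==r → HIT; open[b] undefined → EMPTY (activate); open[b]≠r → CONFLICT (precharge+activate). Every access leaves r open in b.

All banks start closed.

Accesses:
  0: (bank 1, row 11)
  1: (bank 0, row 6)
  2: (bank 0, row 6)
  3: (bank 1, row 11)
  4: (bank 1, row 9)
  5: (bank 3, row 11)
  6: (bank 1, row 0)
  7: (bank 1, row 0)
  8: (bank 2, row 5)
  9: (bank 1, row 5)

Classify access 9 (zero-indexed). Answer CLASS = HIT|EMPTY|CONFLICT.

CLASS = CONFLICT

#0 (1,11) E
#1 (0,6) E
#2 (0,6) H  (was 6)
#3 (1,11) H  (was 11)
#4 (1,9) C  (was 11)
#5 (3,11) E
#6 (1,0) C  (was 9)
#7 (1,0) H  (was 0)
#8 (2,5) E
#9 (1,5) C  (was 0)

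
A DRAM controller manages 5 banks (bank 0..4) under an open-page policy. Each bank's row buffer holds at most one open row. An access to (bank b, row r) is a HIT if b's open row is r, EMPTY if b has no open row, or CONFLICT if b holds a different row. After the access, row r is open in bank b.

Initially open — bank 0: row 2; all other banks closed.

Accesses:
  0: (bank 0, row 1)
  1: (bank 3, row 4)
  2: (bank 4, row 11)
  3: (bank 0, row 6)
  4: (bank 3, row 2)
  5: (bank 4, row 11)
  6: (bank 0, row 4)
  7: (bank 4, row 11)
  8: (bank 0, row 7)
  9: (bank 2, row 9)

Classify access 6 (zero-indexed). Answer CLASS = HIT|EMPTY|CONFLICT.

#0 (0,1) C  (was 2)
#1 (3,4) E
#2 (4,11) E
#3 (0,6) C  (was 1)
#4 (3,2) C  (was 4)
#5 (4,11) H  (was 11)
#6 (0,4) C  (was 6)
#7 (4,11) H  (was 11)
#8 (0,7) C  (was 4)
#9 (2,9) E

CLASS = CONFLICT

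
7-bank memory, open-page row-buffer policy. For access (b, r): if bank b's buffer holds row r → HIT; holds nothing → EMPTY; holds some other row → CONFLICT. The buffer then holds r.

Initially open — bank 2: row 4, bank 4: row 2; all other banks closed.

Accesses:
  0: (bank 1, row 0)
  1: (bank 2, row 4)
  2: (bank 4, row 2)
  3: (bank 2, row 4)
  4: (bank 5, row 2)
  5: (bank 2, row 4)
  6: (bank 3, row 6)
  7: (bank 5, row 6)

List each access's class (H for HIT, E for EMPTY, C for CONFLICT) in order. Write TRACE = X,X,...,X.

  [0] b1 r0: no row ⇒ E
  [1] b2 r4: had r4 ⇒ H
  [2] b4 r2: had r2 ⇒ H
  [3] b2 r4: had r4 ⇒ H
  [4] b5 r2: no row ⇒ E
  [5] b2 r4: had r4 ⇒ H
  [6] b3 r6: no row ⇒ E
  [7] b5 r6: had r2 ⇒ C

TRACE = E,H,H,H,E,H,E,C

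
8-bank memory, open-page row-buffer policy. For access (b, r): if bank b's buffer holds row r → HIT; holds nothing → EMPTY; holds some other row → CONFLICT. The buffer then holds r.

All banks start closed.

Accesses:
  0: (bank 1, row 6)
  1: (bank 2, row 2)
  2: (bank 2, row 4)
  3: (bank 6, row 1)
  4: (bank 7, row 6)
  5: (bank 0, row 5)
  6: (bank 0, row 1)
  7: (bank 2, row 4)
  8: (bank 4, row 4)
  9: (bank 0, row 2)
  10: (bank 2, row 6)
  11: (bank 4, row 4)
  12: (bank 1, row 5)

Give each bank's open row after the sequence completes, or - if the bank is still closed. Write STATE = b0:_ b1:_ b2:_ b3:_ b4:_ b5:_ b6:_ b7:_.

STATE = b0:2 b1:5 b2:6 b3:- b4:4 b5:- b6:1 b7:6

step 0: bank1 None->6 [EMPTY]
step 1: bank2 None->2 [EMPTY]
step 2: bank2 2->4 [CONFLICT]
step 3: bank6 None->1 [EMPTY]
step 4: bank7 None->6 [EMPTY]
step 5: bank0 None->5 [EMPTY]
step 6: bank0 5->1 [CONFLICT]
step 7: bank2 4->4 [HIT]
step 8: bank4 None->4 [EMPTY]
step 9: bank0 1->2 [CONFLICT]
step 10: bank2 4->6 [CONFLICT]
step 11: bank4 4->4 [HIT]
step 12: bank1 6->5 [CONFLICT]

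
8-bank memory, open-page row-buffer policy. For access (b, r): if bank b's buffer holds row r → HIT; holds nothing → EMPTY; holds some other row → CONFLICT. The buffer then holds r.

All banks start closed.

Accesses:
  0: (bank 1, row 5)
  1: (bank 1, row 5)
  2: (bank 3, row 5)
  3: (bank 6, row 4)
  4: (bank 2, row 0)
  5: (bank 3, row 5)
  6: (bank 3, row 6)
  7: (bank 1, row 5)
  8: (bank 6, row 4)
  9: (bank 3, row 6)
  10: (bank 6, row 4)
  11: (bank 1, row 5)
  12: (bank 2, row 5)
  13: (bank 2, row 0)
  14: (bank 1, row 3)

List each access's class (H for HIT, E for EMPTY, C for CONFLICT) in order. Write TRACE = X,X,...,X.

TRACE = E,H,E,E,E,H,C,H,H,H,H,H,C,C,C

  [0] b1 r5: no row ⇒ E
  [1] b1 r5: had r5 ⇒ H
  [2] b3 r5: no row ⇒ E
  [3] b6 r4: no row ⇒ E
  [4] b2 r0: no row ⇒ E
  [5] b3 r5: had r5 ⇒ H
  [6] b3 r6: had r5 ⇒ C
  [7] b1 r5: had r5 ⇒ H
  [8] b6 r4: had r4 ⇒ H
  [9] b3 r6: had r6 ⇒ H
  [10] b6 r4: had r4 ⇒ H
  [11] b1 r5: had r5 ⇒ H
  [12] b2 r5: had r0 ⇒ C
  [13] b2 r0: had r5 ⇒ C
  [14] b1 r3: had r5 ⇒ C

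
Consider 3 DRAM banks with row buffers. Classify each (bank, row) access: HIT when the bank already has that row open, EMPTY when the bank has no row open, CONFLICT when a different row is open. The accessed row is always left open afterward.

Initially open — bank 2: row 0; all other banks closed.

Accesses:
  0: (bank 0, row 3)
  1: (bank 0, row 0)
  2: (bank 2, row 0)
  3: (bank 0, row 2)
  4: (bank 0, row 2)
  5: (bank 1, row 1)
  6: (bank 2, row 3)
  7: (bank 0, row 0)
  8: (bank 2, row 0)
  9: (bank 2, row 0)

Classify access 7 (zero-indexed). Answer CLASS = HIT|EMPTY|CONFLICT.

CLASS = CONFLICT

#0 (0,3) E
#1 (0,0) C  (was 3)
#2 (2,0) H  (was 0)
#3 (0,2) C  (was 0)
#4 (0,2) H  (was 2)
#5 (1,1) E
#6 (2,3) C  (was 0)
#7 (0,0) C  (was 2)
#8 (2,0) C  (was 3)
#9 (2,0) H  (was 0)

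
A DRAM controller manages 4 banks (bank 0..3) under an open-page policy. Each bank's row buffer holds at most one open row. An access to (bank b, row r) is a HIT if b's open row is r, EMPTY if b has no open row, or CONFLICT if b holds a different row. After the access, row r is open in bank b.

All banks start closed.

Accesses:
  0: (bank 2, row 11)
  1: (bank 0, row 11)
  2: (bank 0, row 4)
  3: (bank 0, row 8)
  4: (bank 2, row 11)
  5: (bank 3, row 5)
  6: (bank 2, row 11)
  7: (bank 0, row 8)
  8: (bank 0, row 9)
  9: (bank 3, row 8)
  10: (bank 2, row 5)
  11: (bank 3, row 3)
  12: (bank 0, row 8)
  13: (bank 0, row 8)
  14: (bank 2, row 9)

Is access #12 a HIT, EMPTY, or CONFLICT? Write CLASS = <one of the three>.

CLASS = CONFLICT

step 0: bank2 None->11 [EMPTY]
step 1: bank0 None->11 [EMPTY]
step 2: bank0 11->4 [CONFLICT]
step 3: bank0 4->8 [CONFLICT]
step 4: bank2 11->11 [HIT]
step 5: bank3 None->5 [EMPTY]
step 6: bank2 11->11 [HIT]
step 7: bank0 8->8 [HIT]
step 8: bank0 8->9 [CONFLICT]
step 9: bank3 5->8 [CONFLICT]
step 10: bank2 11->5 [CONFLICT]
step 11: bank3 8->3 [CONFLICT]
step 12: bank0 9->8 [CONFLICT]
step 13: bank0 8->8 [HIT]
step 14: bank2 5->9 [CONFLICT]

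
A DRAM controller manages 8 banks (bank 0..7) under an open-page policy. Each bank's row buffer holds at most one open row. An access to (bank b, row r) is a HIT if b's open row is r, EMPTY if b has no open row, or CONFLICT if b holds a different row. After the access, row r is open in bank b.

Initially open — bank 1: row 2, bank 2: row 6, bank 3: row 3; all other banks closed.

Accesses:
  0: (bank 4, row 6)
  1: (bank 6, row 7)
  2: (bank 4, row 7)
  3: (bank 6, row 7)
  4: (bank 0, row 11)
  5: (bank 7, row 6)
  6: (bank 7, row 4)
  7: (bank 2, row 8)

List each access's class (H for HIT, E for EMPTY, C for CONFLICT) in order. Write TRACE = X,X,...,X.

  [0] b4 r6: no row ⇒ E
  [1] b6 r7: no row ⇒ E
  [2] b4 r7: had r6 ⇒ C
  [3] b6 r7: had r7 ⇒ H
  [4] b0 r11: no row ⇒ E
  [5] b7 r6: no row ⇒ E
  [6] b7 r4: had r6 ⇒ C
  [7] b2 r8: had r6 ⇒ C

TRACE = E,E,C,H,E,E,C,C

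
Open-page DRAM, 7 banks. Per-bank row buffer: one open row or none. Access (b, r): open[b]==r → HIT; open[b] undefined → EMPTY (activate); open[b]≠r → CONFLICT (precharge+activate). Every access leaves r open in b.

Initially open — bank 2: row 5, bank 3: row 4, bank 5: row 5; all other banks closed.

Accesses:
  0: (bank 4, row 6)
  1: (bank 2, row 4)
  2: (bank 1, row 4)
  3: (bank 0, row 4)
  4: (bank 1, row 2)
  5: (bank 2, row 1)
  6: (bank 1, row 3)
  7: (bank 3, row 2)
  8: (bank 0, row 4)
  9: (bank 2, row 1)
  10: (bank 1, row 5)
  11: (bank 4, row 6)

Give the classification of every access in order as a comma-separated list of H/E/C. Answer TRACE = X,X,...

TRACE = E,C,E,E,C,C,C,C,H,H,C,H

#0 (4,6) E
#1 (2,4) C  (was 5)
#2 (1,4) E
#3 (0,4) E
#4 (1,2) C  (was 4)
#5 (2,1) C  (was 4)
#6 (1,3) C  (was 2)
#7 (3,2) C  (was 4)
#8 (0,4) H  (was 4)
#9 (2,1) H  (was 1)
#10 (1,5) C  (was 3)
#11 (4,6) H  (was 6)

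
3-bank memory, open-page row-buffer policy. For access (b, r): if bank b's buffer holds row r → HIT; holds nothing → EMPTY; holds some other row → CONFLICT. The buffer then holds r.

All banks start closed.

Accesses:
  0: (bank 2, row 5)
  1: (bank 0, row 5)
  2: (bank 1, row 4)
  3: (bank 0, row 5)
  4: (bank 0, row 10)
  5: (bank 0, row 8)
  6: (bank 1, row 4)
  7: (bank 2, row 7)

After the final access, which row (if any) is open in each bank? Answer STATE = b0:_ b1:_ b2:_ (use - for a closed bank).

STATE = b0:8 b1:4 b2:7

#0 (2,5) E
#1 (0,5) E
#2 (1,4) E
#3 (0,5) H  (was 5)
#4 (0,10) C  (was 5)
#5 (0,8) C  (was 10)
#6 (1,4) H  (was 4)
#7 (2,7) C  (was 5)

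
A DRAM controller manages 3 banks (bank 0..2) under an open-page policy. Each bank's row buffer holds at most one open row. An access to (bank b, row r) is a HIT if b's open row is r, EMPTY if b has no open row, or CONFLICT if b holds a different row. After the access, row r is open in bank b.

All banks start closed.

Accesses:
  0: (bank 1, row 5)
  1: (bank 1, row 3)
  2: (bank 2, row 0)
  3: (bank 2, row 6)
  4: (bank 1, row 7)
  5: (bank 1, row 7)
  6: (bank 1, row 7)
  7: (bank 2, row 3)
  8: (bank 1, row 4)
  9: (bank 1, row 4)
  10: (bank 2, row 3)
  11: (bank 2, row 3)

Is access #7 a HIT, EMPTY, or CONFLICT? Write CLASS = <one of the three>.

CLASS = CONFLICT

#0 (1,5) E
#1 (1,3) C  (was 5)
#2 (2,0) E
#3 (2,6) C  (was 0)
#4 (1,7) C  (was 3)
#5 (1,7) H  (was 7)
#6 (1,7) H  (was 7)
#7 (2,3) C  (was 6)
#8 (1,4) C  (was 7)
#9 (1,4) H  (was 4)
#10 (2,3) H  (was 3)
#11 (2,3) H  (was 3)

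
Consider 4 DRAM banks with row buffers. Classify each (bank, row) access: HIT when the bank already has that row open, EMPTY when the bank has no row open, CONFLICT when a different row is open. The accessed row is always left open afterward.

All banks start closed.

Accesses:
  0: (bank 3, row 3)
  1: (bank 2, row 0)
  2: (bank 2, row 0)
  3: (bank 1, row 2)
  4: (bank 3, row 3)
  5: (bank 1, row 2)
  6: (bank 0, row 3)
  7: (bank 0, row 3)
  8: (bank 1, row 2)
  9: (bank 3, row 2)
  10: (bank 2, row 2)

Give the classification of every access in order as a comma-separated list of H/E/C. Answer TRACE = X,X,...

#0 (3,3) E
#1 (2,0) E
#2 (2,0) H  (was 0)
#3 (1,2) E
#4 (3,3) H  (was 3)
#5 (1,2) H  (was 2)
#6 (0,3) E
#7 (0,3) H  (was 3)
#8 (1,2) H  (was 2)
#9 (3,2) C  (was 3)
#10 (2,2) C  (was 0)

TRACE = E,E,H,E,H,H,E,H,H,C,C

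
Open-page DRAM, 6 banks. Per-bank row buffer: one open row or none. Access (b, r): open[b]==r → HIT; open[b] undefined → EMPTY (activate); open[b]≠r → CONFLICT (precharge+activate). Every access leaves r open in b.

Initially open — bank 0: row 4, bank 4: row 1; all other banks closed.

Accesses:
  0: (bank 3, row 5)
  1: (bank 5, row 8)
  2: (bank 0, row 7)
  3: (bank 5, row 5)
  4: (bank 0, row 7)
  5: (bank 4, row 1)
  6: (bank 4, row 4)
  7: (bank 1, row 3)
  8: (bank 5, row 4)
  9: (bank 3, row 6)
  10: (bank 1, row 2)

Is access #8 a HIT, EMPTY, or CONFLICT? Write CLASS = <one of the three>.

step 0: bank3 None->5 [EMPTY]
step 1: bank5 None->8 [EMPTY]
step 2: bank0 4->7 [CONFLICT]
step 3: bank5 8->5 [CONFLICT]
step 4: bank0 7->7 [HIT]
step 5: bank4 1->1 [HIT]
step 6: bank4 1->4 [CONFLICT]
step 7: bank1 None->3 [EMPTY]
step 8: bank5 5->4 [CONFLICT]
step 9: bank3 5->6 [CONFLICT]
step 10: bank1 3->2 [CONFLICT]

CLASS = CONFLICT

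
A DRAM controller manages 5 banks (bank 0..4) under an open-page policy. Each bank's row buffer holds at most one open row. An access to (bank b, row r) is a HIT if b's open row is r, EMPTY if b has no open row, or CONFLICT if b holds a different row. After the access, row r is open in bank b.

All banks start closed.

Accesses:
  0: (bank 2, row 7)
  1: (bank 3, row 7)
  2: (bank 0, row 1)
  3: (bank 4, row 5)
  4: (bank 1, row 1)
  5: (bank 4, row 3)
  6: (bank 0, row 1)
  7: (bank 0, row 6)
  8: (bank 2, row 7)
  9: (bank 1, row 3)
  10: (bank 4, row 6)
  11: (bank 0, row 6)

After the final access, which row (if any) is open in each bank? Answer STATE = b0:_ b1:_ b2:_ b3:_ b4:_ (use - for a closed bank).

STATE = b0:6 b1:3 b2:7 b3:7 b4:6

step 0: bank2 None->7 [EMPTY]
step 1: bank3 None->7 [EMPTY]
step 2: bank0 None->1 [EMPTY]
step 3: bank4 None->5 [EMPTY]
step 4: bank1 None->1 [EMPTY]
step 5: bank4 5->3 [CONFLICT]
step 6: bank0 1->1 [HIT]
step 7: bank0 1->6 [CONFLICT]
step 8: bank2 7->7 [HIT]
step 9: bank1 1->3 [CONFLICT]
step 10: bank4 3->6 [CONFLICT]
step 11: bank0 6->6 [HIT]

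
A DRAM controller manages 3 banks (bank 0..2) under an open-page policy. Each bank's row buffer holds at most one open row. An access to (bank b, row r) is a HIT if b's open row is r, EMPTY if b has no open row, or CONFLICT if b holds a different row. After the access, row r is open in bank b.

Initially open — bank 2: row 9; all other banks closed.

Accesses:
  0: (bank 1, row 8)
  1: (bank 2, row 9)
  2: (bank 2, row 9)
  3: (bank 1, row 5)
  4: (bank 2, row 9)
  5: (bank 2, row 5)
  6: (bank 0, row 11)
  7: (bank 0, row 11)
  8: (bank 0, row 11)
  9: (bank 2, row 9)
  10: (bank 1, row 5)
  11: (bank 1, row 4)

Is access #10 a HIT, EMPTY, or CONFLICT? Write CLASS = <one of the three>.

#0 (1,8) E
#1 (2,9) H  (was 9)
#2 (2,9) H  (was 9)
#3 (1,5) C  (was 8)
#4 (2,9) H  (was 9)
#5 (2,5) C  (was 9)
#6 (0,11) E
#7 (0,11) H  (was 11)
#8 (0,11) H  (was 11)
#9 (2,9) C  (was 5)
#10 (1,5) H  (was 5)
#11 (1,4) C  (was 5)

CLASS = HIT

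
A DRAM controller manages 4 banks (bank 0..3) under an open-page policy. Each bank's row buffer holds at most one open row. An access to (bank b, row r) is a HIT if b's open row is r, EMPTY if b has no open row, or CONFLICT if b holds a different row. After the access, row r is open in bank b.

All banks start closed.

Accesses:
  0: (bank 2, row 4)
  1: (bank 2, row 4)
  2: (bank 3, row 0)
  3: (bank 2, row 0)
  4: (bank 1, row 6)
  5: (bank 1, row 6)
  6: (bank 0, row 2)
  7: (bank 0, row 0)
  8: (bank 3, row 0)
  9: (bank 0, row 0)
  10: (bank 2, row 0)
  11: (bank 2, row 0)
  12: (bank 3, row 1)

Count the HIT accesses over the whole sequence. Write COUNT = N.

COUNT = 6

  [0] b2 r4: no row ⇒ E
  [1] b2 r4: had r4 ⇒ H
  [2] b3 r0: no row ⇒ E
  [3] b2 r0: had r4 ⇒ C
  [4] b1 r6: no row ⇒ E
  [5] b1 r6: had r6 ⇒ H
  [6] b0 r2: no row ⇒ E
  [7] b0 r0: had r2 ⇒ C
  [8] b3 r0: had r0 ⇒ H
  [9] b0 r0: had r0 ⇒ H
  [10] b2 r0: had r0 ⇒ H
  [11] b2 r0: had r0 ⇒ H
  [12] b3 r1: had r0 ⇒ C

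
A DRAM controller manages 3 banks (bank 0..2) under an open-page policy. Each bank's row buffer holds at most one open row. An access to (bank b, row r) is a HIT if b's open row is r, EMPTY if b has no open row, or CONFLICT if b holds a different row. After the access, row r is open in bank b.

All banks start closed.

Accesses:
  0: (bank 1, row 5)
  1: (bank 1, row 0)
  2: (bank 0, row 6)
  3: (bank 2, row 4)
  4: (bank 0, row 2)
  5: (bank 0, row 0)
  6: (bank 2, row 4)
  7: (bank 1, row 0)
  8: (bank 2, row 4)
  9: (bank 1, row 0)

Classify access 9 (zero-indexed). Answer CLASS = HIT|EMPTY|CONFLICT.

CLASS = HIT

  [0] b1 r5: no row ⇒ E
  [1] b1 r0: had r5 ⇒ C
  [2] b0 r6: no row ⇒ E
  [3] b2 r4: no row ⇒ E
  [4] b0 r2: had r6 ⇒ C
  [5] b0 r0: had r2 ⇒ C
  [6] b2 r4: had r4 ⇒ H
  [7] b1 r0: had r0 ⇒ H
  [8] b2 r4: had r4 ⇒ H
  [9] b1 r0: had r0 ⇒ H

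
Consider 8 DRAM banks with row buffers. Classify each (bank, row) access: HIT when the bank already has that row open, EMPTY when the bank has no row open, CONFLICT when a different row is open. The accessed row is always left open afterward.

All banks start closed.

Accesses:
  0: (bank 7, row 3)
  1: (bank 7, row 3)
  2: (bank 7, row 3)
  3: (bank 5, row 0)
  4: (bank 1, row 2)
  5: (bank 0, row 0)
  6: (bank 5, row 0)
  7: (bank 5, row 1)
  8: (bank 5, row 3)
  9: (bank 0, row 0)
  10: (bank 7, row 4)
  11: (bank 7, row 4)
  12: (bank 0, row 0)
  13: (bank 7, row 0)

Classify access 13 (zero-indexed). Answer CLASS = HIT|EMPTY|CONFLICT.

#0 (7,3) E
#1 (7,3) H  (was 3)
#2 (7,3) H  (was 3)
#3 (5,0) E
#4 (1,2) E
#5 (0,0) E
#6 (5,0) H  (was 0)
#7 (5,1) C  (was 0)
#8 (5,3) C  (was 1)
#9 (0,0) H  (was 0)
#10 (7,4) C  (was 3)
#11 (7,4) H  (was 4)
#12 (0,0) H  (was 0)
#13 (7,0) C  (was 4)

CLASS = CONFLICT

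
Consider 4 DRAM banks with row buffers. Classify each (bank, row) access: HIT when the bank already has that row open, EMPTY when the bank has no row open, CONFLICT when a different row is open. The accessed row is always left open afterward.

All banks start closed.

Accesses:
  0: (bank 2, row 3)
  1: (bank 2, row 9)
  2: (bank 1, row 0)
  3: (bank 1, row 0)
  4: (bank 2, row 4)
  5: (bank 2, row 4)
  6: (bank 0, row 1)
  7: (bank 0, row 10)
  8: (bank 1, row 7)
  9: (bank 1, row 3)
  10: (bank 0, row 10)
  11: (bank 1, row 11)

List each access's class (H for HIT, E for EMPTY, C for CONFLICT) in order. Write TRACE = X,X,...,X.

  [0] b2 r3: no row ⇒ E
  [1] b2 r9: had r3 ⇒ C
  [2] b1 r0: no row ⇒ E
  [3] b1 r0: had r0 ⇒ H
  [4] b2 r4: had r9 ⇒ C
  [5] b2 r4: had r4 ⇒ H
  [6] b0 r1: no row ⇒ E
  [7] b0 r10: had r1 ⇒ C
  [8] b1 r7: had r0 ⇒ C
  [9] b1 r3: had r7 ⇒ C
  [10] b0 r10: had r10 ⇒ H
  [11] b1 r11: had r3 ⇒ C

TRACE = E,C,E,H,C,H,E,C,C,C,H,C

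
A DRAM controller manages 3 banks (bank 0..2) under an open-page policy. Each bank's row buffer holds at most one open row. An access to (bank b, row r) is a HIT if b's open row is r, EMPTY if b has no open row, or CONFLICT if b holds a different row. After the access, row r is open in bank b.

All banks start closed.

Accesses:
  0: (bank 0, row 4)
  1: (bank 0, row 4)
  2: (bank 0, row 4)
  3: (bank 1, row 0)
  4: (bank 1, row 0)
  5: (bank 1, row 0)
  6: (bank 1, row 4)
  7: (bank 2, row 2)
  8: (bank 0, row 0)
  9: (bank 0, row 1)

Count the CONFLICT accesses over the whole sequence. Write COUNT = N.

COUNT = 3

  [0] b0 r4: no row ⇒ E
  [1] b0 r4: had r4 ⇒ H
  [2] b0 r4: had r4 ⇒ H
  [3] b1 r0: no row ⇒ E
  [4] b1 r0: had r0 ⇒ H
  [5] b1 r0: had r0 ⇒ H
  [6] b1 r4: had r0 ⇒ C
  [7] b2 r2: no row ⇒ E
  [8] b0 r0: had r4 ⇒ C
  [9] b0 r1: had r0 ⇒ C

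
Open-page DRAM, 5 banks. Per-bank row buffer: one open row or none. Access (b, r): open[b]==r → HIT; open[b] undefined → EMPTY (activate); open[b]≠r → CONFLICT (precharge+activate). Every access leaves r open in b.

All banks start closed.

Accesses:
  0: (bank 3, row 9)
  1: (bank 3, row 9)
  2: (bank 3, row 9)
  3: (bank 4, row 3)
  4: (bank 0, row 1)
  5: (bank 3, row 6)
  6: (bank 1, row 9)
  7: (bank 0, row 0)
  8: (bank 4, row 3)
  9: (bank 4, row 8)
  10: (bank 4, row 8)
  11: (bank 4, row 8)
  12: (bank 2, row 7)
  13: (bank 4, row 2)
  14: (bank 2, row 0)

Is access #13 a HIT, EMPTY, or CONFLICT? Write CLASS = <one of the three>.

CLASS = CONFLICT

  [0] b3 r9: no row ⇒ E
  [1] b3 r9: had r9 ⇒ H
  [2] b3 r9: had r9 ⇒ H
  [3] b4 r3: no row ⇒ E
  [4] b0 r1: no row ⇒ E
  [5] b3 r6: had r9 ⇒ C
  [6] b1 r9: no row ⇒ E
  [7] b0 r0: had r1 ⇒ C
  [8] b4 r3: had r3 ⇒ H
  [9] b4 r8: had r3 ⇒ C
  [10] b4 r8: had r8 ⇒ H
  [11] b4 r8: had r8 ⇒ H
  [12] b2 r7: no row ⇒ E
  [13] b4 r2: had r8 ⇒ C
  [14] b2 r0: had r7 ⇒ C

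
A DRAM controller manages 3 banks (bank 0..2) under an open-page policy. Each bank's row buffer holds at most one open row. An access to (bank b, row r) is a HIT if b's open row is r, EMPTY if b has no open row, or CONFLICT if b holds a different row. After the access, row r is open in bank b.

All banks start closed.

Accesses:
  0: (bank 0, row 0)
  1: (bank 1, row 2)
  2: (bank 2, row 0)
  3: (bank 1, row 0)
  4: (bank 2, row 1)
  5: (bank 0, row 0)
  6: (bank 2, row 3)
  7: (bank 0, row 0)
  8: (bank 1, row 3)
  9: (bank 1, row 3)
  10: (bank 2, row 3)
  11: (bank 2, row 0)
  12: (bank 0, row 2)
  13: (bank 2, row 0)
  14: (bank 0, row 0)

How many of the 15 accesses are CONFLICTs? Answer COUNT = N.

#0 (0,0) E
#1 (1,2) E
#2 (2,0) E
#3 (1,0) C  (was 2)
#4 (2,1) C  (was 0)
#5 (0,0) H  (was 0)
#6 (2,3) C  (was 1)
#7 (0,0) H  (was 0)
#8 (1,3) C  (was 0)
#9 (1,3) H  (was 3)
#10 (2,3) H  (was 3)
#11 (2,0) C  (was 3)
#12 (0,2) C  (was 0)
#13 (2,0) H  (was 0)
#14 (0,0) C  (was 2)

COUNT = 7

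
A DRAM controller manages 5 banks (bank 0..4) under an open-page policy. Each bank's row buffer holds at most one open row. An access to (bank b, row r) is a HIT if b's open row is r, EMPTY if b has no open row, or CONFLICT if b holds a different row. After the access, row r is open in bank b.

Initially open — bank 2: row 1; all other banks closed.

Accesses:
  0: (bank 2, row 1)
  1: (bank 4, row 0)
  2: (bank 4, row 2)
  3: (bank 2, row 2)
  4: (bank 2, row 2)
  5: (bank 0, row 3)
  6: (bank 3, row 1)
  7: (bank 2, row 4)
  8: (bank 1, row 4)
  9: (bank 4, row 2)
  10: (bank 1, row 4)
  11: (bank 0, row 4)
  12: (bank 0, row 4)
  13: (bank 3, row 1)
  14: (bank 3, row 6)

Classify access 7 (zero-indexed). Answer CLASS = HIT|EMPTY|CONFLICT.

step 0: bank2 1->1 [HIT]
step 1: bank4 None->0 [EMPTY]
step 2: bank4 0->2 [CONFLICT]
step 3: bank2 1->2 [CONFLICT]
step 4: bank2 2->2 [HIT]
step 5: bank0 None->3 [EMPTY]
step 6: bank3 None->1 [EMPTY]
step 7: bank2 2->4 [CONFLICT]
step 8: bank1 None->4 [EMPTY]
step 9: bank4 2->2 [HIT]
step 10: bank1 4->4 [HIT]
step 11: bank0 3->4 [CONFLICT]
step 12: bank0 4->4 [HIT]
step 13: bank3 1->1 [HIT]
step 14: bank3 1->6 [CONFLICT]

CLASS = CONFLICT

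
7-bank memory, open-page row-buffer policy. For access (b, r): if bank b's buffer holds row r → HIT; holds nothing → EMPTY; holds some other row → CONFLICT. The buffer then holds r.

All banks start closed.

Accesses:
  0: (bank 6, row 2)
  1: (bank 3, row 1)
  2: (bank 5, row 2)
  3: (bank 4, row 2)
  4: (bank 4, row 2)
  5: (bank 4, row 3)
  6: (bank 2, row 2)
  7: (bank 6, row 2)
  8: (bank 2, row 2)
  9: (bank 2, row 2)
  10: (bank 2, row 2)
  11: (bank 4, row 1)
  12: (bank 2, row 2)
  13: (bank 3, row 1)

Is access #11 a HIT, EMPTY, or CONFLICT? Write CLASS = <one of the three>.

#0 (6,2) E
#1 (3,1) E
#2 (5,2) E
#3 (4,2) E
#4 (4,2) H  (was 2)
#5 (4,3) C  (was 2)
#6 (2,2) E
#7 (6,2) H  (was 2)
#8 (2,2) H  (was 2)
#9 (2,2) H  (was 2)
#10 (2,2) H  (was 2)
#11 (4,1) C  (was 3)
#12 (2,2) H  (was 2)
#13 (3,1) H  (was 1)

CLASS = CONFLICT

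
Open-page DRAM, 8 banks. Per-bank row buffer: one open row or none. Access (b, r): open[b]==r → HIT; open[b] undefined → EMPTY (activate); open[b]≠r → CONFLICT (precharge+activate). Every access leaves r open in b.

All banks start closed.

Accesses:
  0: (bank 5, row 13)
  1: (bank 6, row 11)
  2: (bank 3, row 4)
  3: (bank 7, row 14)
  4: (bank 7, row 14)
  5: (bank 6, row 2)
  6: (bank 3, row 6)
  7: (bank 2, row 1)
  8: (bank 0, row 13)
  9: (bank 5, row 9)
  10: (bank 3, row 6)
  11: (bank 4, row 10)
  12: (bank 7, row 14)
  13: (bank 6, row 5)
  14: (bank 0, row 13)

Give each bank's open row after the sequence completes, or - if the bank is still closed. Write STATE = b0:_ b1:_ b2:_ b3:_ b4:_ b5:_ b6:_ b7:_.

STATE = b0:13 b1:- b2:1 b3:6 b4:10 b5:9 b6:5 b7:14

  [0] b5 r13: no row ⇒ E
  [1] b6 r11: no row ⇒ E
  [2] b3 r4: no row ⇒ E
  [3] b7 r14: no row ⇒ E
  [4] b7 r14: had r14 ⇒ H
  [5] b6 r2: had r11 ⇒ C
  [6] b3 r6: had r4 ⇒ C
  [7] b2 r1: no row ⇒ E
  [8] b0 r13: no row ⇒ E
  [9] b5 r9: had r13 ⇒ C
  [10] b3 r6: had r6 ⇒ H
  [11] b4 r10: no row ⇒ E
  [12] b7 r14: had r14 ⇒ H
  [13] b6 r5: had r2 ⇒ C
  [14] b0 r13: had r13 ⇒ H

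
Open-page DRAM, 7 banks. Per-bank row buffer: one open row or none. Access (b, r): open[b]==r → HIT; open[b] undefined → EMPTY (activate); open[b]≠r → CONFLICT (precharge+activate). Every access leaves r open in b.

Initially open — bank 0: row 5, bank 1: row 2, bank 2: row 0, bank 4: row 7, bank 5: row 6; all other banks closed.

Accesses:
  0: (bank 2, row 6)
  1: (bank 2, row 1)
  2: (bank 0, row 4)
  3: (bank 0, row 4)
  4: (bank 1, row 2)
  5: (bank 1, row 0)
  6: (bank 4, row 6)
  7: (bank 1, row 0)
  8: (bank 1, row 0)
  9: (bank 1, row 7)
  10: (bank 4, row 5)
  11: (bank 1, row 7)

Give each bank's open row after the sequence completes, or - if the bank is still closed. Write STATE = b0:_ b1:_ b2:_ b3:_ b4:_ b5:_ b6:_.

  [0] b2 r6: had r0 ⇒ C
  [1] b2 r1: had r6 ⇒ C
  [2] b0 r4: had r5 ⇒ C
  [3] b0 r4: had r4 ⇒ H
  [4] b1 r2: had r2 ⇒ H
  [5] b1 r0: had r2 ⇒ C
  [6] b4 r6: had r7 ⇒ C
  [7] b1 r0: had r0 ⇒ H
  [8] b1 r0: had r0 ⇒ H
  [9] b1 r7: had r0 ⇒ C
  [10] b4 r5: had r6 ⇒ C
  [11] b1 r7: had r7 ⇒ H

STATE = b0:4 b1:7 b2:1 b3:- b4:5 b5:6 b6:-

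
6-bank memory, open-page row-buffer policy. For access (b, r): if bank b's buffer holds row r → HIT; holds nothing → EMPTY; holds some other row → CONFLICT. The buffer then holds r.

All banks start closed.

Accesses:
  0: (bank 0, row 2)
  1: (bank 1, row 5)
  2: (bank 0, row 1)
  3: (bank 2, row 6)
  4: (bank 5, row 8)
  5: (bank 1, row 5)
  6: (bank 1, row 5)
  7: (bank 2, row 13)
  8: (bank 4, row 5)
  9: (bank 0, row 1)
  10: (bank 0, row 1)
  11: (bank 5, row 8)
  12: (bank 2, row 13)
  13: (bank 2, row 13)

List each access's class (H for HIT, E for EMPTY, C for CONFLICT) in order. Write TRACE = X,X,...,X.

0: bank 0 row 2 — prev None → EMPTY
1: bank 1 row 5 — prev None → EMPTY
2: bank 0 row 1 — prev 2 → CONFLICT
3: bank 2 row 6 — prev None → EMPTY
4: bank 5 row 8 — prev None → EMPTY
5: bank 1 row 5 — prev 5 → HIT
6: bank 1 row 5 — prev 5 → HIT
7: bank 2 row 13 — prev 6 → CONFLICT
8: bank 4 row 5 — prev None → EMPTY
9: bank 0 row 1 — prev 1 → HIT
10: bank 0 row 1 — prev 1 → HIT
11: bank 5 row 8 — prev 8 → HIT
12: bank 2 row 13 — prev 13 → HIT
13: bank 2 row 13 — prev 13 → HIT

TRACE = E,E,C,E,E,H,H,C,E,H,H,H,H,H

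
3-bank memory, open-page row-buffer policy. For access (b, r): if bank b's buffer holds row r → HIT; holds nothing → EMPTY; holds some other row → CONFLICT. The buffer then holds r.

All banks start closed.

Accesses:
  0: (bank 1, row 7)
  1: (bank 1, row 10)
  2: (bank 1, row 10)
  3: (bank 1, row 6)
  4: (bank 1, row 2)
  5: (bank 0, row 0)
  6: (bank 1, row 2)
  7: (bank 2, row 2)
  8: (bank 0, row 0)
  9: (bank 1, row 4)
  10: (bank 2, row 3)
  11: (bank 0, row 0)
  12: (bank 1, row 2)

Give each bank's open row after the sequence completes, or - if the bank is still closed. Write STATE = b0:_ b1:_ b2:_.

STATE = b0:0 b1:2 b2:3

step 0: bank1 None->7 [EMPTY]
step 1: bank1 7->10 [CONFLICT]
step 2: bank1 10->10 [HIT]
step 3: bank1 10->6 [CONFLICT]
step 4: bank1 6->2 [CONFLICT]
step 5: bank0 None->0 [EMPTY]
step 6: bank1 2->2 [HIT]
step 7: bank2 None->2 [EMPTY]
step 8: bank0 0->0 [HIT]
step 9: bank1 2->4 [CONFLICT]
step 10: bank2 2->3 [CONFLICT]
step 11: bank0 0->0 [HIT]
step 12: bank1 4->2 [CONFLICT]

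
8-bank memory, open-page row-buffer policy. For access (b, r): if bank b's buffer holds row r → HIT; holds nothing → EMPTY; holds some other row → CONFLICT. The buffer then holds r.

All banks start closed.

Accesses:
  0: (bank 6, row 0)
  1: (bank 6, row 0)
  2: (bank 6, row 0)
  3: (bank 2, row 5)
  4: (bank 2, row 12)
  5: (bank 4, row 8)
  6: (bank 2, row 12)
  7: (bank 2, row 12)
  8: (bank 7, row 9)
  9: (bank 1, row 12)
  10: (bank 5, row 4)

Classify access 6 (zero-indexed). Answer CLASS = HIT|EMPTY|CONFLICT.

CLASS = HIT

step 0: bank6 None->0 [EMPTY]
step 1: bank6 0->0 [HIT]
step 2: bank6 0->0 [HIT]
step 3: bank2 None->5 [EMPTY]
step 4: bank2 5->12 [CONFLICT]
step 5: bank4 None->8 [EMPTY]
step 6: bank2 12->12 [HIT]
step 7: bank2 12->12 [HIT]
step 8: bank7 None->9 [EMPTY]
step 9: bank1 None->12 [EMPTY]
step 10: bank5 None->4 [EMPTY]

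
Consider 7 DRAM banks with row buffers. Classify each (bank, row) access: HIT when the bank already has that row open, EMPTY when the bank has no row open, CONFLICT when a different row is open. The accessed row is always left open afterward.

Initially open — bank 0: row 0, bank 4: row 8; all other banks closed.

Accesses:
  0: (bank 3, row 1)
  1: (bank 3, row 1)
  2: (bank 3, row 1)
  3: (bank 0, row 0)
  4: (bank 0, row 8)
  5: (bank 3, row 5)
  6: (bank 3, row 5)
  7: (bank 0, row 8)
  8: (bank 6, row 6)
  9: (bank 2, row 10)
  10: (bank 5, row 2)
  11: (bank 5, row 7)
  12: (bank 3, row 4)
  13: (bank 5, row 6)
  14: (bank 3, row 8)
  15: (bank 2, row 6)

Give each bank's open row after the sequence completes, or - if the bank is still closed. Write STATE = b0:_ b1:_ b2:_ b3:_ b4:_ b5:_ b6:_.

#0 (3,1) E
#1 (3,1) H  (was 1)
#2 (3,1) H  (was 1)
#3 (0,0) H  (was 0)
#4 (0,8) C  (was 0)
#5 (3,5) C  (was 1)
#6 (3,5) H  (was 5)
#7 (0,8) H  (was 8)
#8 (6,6) E
#9 (2,10) E
#10 (5,2) E
#11 (5,7) C  (was 2)
#12 (3,4) C  (was 5)
#13 (5,6) C  (was 7)
#14 (3,8) C  (was 4)
#15 (2,6) C  (was 10)

STATE = b0:8 b1:- b2:6 b3:8 b4:8 b5:6 b6:6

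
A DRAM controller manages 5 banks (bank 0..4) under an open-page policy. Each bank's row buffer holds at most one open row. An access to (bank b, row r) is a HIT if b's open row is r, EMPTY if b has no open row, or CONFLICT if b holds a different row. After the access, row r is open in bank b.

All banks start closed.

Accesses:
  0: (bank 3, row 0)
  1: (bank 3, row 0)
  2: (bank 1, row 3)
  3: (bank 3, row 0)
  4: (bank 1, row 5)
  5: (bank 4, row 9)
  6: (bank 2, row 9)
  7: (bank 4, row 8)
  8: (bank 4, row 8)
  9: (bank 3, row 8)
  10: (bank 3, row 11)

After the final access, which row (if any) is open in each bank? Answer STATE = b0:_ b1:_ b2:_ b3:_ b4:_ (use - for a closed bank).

step 0: bank3 None->0 [EMPTY]
step 1: bank3 0->0 [HIT]
step 2: bank1 None->3 [EMPTY]
step 3: bank3 0->0 [HIT]
step 4: bank1 3->5 [CONFLICT]
step 5: bank4 None->9 [EMPTY]
step 6: bank2 None->9 [EMPTY]
step 7: bank4 9->8 [CONFLICT]
step 8: bank4 8->8 [HIT]
step 9: bank3 0->8 [CONFLICT]
step 10: bank3 8->11 [CONFLICT]

STATE = b0:- b1:5 b2:9 b3:11 b4:8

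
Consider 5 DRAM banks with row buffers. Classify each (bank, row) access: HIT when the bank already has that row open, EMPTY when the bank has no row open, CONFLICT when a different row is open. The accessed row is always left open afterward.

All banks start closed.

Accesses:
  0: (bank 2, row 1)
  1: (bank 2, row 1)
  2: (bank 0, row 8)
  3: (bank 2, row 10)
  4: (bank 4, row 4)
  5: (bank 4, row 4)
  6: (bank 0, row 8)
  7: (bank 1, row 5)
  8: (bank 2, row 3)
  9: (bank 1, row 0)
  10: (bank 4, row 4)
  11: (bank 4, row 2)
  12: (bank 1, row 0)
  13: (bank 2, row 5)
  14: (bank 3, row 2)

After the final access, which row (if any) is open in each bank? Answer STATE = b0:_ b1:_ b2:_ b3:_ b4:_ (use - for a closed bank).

  [0] b2 r1: no row ⇒ E
  [1] b2 r1: had r1 ⇒ H
  [2] b0 r8: no row ⇒ E
  [3] b2 r10: had r1 ⇒ C
  [4] b4 r4: no row ⇒ E
  [5] b4 r4: had r4 ⇒ H
  [6] b0 r8: had r8 ⇒ H
  [7] b1 r5: no row ⇒ E
  [8] b2 r3: had r10 ⇒ C
  [9] b1 r0: had r5 ⇒ C
  [10] b4 r4: had r4 ⇒ H
  [11] b4 r2: had r4 ⇒ C
  [12] b1 r0: had r0 ⇒ H
  [13] b2 r5: had r3 ⇒ C
  [14] b3 r2: no row ⇒ E

STATE = b0:8 b1:0 b2:5 b3:2 b4:2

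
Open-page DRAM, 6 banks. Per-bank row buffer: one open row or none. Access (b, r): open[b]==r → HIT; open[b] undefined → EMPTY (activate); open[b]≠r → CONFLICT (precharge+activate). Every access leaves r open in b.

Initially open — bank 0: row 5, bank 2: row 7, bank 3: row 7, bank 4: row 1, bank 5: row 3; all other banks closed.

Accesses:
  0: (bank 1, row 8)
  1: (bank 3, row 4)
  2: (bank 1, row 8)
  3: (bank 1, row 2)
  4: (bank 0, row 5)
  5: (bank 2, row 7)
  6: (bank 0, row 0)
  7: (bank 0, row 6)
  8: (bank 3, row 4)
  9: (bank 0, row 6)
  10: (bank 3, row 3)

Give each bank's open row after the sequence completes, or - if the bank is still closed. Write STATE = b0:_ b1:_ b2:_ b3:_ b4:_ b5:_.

STATE = b0:6 b1:2 b2:7 b3:3 b4:1 b5:3

step 0: bank1 None->8 [EMPTY]
step 1: bank3 7->4 [CONFLICT]
step 2: bank1 8->8 [HIT]
step 3: bank1 8->2 [CONFLICT]
step 4: bank0 5->5 [HIT]
step 5: bank2 7->7 [HIT]
step 6: bank0 5->0 [CONFLICT]
step 7: bank0 0->6 [CONFLICT]
step 8: bank3 4->4 [HIT]
step 9: bank0 6->6 [HIT]
step 10: bank3 4->3 [CONFLICT]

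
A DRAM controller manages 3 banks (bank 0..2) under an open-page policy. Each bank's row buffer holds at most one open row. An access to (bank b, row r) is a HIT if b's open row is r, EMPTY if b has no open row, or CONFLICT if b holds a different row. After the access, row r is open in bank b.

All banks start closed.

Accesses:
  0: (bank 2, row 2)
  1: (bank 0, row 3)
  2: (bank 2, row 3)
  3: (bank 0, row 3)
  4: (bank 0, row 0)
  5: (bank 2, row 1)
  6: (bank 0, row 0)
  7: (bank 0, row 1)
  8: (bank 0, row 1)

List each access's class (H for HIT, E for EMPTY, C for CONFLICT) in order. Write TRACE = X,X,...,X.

TRACE = E,E,C,H,C,C,H,C,H

#0 (2,2) E
#1 (0,3) E
#2 (2,3) C  (was 2)
#3 (0,3) H  (was 3)
#4 (0,0) C  (was 3)
#5 (2,1) C  (was 3)
#6 (0,0) H  (was 0)
#7 (0,1) C  (was 0)
#8 (0,1) H  (was 1)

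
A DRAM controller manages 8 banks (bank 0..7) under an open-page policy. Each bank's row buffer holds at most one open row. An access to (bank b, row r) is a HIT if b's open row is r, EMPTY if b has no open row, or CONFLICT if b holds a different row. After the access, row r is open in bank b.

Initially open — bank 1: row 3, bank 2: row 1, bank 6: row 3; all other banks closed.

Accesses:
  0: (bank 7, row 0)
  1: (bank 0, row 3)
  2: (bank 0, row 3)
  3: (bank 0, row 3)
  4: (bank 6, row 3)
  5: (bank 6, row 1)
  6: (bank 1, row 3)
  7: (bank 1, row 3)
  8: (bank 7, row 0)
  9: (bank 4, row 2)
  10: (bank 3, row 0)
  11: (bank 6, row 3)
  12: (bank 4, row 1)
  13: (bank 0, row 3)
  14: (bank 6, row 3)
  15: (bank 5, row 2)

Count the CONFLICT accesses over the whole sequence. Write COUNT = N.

COUNT = 3

#0 (7,0) E
#1 (0,3) E
#2 (0,3) H  (was 3)
#3 (0,3) H  (was 3)
#4 (6,3) H  (was 3)
#5 (6,1) C  (was 3)
#6 (1,3) H  (was 3)
#7 (1,3) H  (was 3)
#8 (7,0) H  (was 0)
#9 (4,2) E
#10 (3,0) E
#11 (6,3) C  (was 1)
#12 (4,1) C  (was 2)
#13 (0,3) H  (was 3)
#14 (6,3) H  (was 3)
#15 (5,2) E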